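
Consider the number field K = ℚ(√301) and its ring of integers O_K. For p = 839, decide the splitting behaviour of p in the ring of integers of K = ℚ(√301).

p splits

d = 301 ≡ 1 (mod 4), so O_K = ℤ[(1+√301)/2] and disc(K) = d = 301.
839 ∤ 301, so 839 is unramified.
(301/839) = 301^419 mod 839 = 1, giving Legendre symbol 1.
Legendre symbol 1 ⇒ 839 is split.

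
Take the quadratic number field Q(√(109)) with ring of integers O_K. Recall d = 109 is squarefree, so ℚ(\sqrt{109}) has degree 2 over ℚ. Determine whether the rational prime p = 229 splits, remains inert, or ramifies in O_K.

109 mod 4 = 1, hence disc K = 109 and O_K = ℤ[(1+√109)/2].
229 ∤ 109, so 229 is unramified.
Compute (109/229) via Euler: 109^((229-1)/2) mod 229 = 228, so (109/229) = -1.
(109/229) = -1, so 229 is inert.

remains prime (inert)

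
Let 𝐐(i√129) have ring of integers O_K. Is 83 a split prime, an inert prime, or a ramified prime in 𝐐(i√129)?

splits completely

d = -129 ≡ 3 (mod 4), so O_K = ℤ[√-129] and disc(K) = 4d = -516.
83 ∤ -516, so 83 is unramified.
Euler's criterion: (-129)^41 mod 83 = 1. Thus (-129|83) = 1.
Legendre symbol 1 ⇒ 83 is split.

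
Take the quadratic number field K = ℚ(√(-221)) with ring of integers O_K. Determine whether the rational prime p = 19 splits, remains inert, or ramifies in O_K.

d = -221 ≡ 3 (mod 4), so O_K = ℤ[√-221] and disc(K) = 4d = -884.
19 ∤ -884, so 19 is unramified.
Euler's criterion: (-221)^9 mod 19 = 1. Thus (-221|19) = 1.
Legendre symbol 1 ⇒ 19 is split.

split — (19) = 𝔭₁𝔭₂ with 𝔭₁ ≠ 𝔭₂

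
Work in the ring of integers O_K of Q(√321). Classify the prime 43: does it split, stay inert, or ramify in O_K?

inert

Since 321 ≡ 1 mod 4, the ring of integers is ℤ[(1+√321)/2] with discriminant 321.
43 ∤ 321, so 43 is unramified.
(321/43) = 20^21 mod 43 = 42, giving Legendre symbol -1.
Legendre symbol -1 ⇒ 43 is inert.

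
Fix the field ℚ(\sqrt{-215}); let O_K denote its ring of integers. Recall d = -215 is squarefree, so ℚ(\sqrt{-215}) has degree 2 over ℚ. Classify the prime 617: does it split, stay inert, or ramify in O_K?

d = -215 ≡ 1 (mod 4), so O_K = ℤ[(1+√-215)/2] and disc(K) = d = -215.
disc(K) = -215 is not divisible by 617; 617 is unramified.
Euler's criterion: (-215)^308 mod 617 = 616. Thus (-215|617) = -1.
d is a non-residue mod p, hence 617 remains inert in O_K.

inert — (617) stays prime in O_K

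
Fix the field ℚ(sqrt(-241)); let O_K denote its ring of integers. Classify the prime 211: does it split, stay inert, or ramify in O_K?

211 remains inert

Since -241 ≢ 1 mod 4, the ring of integers is ℤ[√-241] with discriminant 4·(-241) = -964.
disc(K) = -964 is not divisible by 211; 211 is unramified.
Compute (-241/211) via Euler: 181^((211-1)/2) mod 211 = 210, so (-241/211) = -1.
d is a non-residue mod p, hence 211 remains inert in O_K.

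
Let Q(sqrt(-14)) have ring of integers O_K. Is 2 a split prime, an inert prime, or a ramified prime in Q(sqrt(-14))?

2 is ramified

Since -14 ≢ 1 mod 4, the ring of integers is ℤ[√-14] with discriminant 4·(-14) = -56.
disc(K) = -56 = 2·(-28), so p = 2 is ramified.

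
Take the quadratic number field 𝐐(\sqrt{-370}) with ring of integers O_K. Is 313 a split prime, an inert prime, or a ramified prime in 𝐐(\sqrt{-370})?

split

-370 mod 4 = 2, hence disc K = 4·(-370) = -1480 and O_K = ℤ[√-370].
Since gcd(313, -1480) = 1 the prime 313 does not ramify.
Legendre symbol by Euler's criterion: (-370/313) ≡ (-370)^156 ≡ 1 (mod 313), i.e. (-370/313) = 1.
Legendre symbol 1 ⇒ 313 is split.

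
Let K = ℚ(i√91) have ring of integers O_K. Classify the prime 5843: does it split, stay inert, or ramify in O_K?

d = -91 ≡ 1 (mod 4), so O_K = ℤ[(1+√-91)/2] and disc(K) = d = -91.
disc(K) = -91 is not divisible by 5843; 5843 is unramified.
Compute (-91/5843) via Euler: 5752^((5843-1)/2) mod 5843 = 1, so (-91/5843) = 1.
(-91/5843) = 1, so 5843 splits.

p splits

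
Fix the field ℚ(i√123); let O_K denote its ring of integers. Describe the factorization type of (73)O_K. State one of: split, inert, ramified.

73 splits in O_K

Since -123 ≡ 1 mod 4, the ring of integers is ℤ[(1+√-123)/2] with discriminant -123.
Since gcd(73, -123) = 1 the prime 73 does not ramify.
Euler's criterion: (-123)^36 mod 73 = 1. Thus (-123|73) = 1.
(-123/73) = 1, so 73 splits.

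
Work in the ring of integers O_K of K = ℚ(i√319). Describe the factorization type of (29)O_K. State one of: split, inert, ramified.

ramified — (29) = 𝔭²

d = -319 ≡ 1 (mod 4), so O_K = ℤ[(1+√-319)/2] and disc(K) = d = -319.
Ramification test: 29 | -319. The prime 29 ramifies in K.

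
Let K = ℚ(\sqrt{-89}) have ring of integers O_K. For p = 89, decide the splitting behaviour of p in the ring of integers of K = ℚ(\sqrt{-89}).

-89 mod 4 = 3, hence disc K = 4·(-89) = -356 and O_K = ℤ[√-89].
disc(K) = -356 = 89·(-4), so p = 89 is ramified.

ramified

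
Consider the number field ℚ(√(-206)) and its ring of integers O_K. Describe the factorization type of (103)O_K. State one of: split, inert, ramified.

-206 mod 4 = 2, hence disc K = 4·(-206) = -824 and O_K = ℤ[√-206].
103 divides disc(K) = -824, so 103 ramifies.

103 is ramified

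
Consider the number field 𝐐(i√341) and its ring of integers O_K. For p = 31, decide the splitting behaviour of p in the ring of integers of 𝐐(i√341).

-341 mod 4 = 3, hence disc K = 4·(-341) = -1364 and O_K = ℤ[√-341].
31 divides disc(K) = -1364, so 31 ramifies.

ramified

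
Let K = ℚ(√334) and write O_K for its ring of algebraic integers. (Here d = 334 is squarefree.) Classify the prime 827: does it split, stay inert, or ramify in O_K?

334 mod 4 = 2, hence disc K = 4·334 = 1336 and O_K = ℤ[√334].
827 ∤ 1336, so 827 is unramified.
Legendre symbol by Euler's criterion: (334/827) ≡ 334^413 ≡ 826 (mod 827), i.e. (334/827) = -1.
(334/827) = -1, so 827 is inert.

827 remains inert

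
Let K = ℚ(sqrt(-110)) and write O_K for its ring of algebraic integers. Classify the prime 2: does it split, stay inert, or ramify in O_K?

-110 mod 4 = 2, hence disc K = 4·(-110) = -440 and O_K = ℤ[√-110].
Ramification test: 2 | -440. The prime 2 ramifies in K.

ramified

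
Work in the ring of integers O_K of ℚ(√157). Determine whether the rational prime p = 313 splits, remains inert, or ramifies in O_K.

Since 157 ≡ 1 mod 4, the ring of integers is ℤ[(1+√157)/2] with discriminant 157.
313 ∤ 157, so 313 is unramified.
Compute (157/313) via Euler: 157^((313-1)/2) mod 313 = 1, so (157/313) = 1.
Legendre symbol 1 ⇒ 313 is split.

split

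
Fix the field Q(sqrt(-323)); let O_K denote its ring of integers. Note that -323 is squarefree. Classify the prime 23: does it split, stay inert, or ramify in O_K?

-323 mod 4 = 1, hence disc K = -323 and O_K = ℤ[(1+√-323)/2].
23 ∤ -323, so 23 is unramified.
Legendre symbol by Euler's criterion: (-323/23) ≡ (-323)^11 ≡ 22 (mod 23), i.e. (-323/23) = -1.
d is a non-residue mod p, hence 23 remains inert in O_K.

23 remains inert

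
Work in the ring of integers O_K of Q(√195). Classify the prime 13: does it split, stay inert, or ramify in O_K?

d = 195 ≡ 3 (mod 4), so O_K = ℤ[√195] and disc(K) = 4d = 780.
Ramification test: 13 | 780. The prime 13 ramifies in K.

13 is ramified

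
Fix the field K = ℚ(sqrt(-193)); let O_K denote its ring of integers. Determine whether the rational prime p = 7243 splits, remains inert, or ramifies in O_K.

split — (7243) = 𝔭₁𝔭₂ with 𝔭₁ ≠ 𝔭₂

Since -193 ≢ 1 mod 4, the ring of integers is ℤ[√-193] with discriminant 4·(-193) = -772.
7243 ∤ -772, so 7243 is unramified.
Euler's criterion: (-193)^3621 mod 7243 = 1. Thus (-193|7243) = 1.
Legendre symbol 1 ⇒ 7243 is split.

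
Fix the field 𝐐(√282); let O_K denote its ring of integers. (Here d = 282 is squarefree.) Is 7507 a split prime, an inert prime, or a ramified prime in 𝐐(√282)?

282 mod 4 = 2, hence disc K = 4·282 = 1128 and O_K = ℤ[√282].
disc(K) = 1128 is not divisible by 7507; 7507 is unramified.
(282/7507) = 282^3753 mod 7507 = 7506, giving Legendre symbol -1.
Legendre symbol -1 ⇒ 7507 is inert.

remains prime (inert)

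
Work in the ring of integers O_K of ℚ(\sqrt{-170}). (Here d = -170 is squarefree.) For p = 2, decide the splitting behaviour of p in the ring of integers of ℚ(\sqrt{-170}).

Since -170 ≢ 1 mod 4, the ring of integers is ℤ[√-170] with discriminant 4·(-170) = -680.
Ramification test: 2 | -680. The prime 2 ramifies in K.

2 is ramified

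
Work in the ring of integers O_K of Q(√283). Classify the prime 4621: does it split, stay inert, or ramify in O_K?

Since 283 ≢ 1 mod 4, the ring of integers is ℤ[√283] with discriminant 4·283 = 1132.
disc(K) = 1132 is not divisible by 4621; 4621 is unramified.
Euler's criterion: 283^2310 mod 4621 = 1. Thus (283|4621) = 1.
(283/4621) = 1, so 4621 splits.

4621 splits in O_K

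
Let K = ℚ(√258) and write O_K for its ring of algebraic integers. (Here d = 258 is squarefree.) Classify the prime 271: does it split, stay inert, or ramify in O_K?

splits completely

Since 258 ≢ 1 mod 4, the ring of integers is ℤ[√258] with discriminant 4·258 = 1032.
disc(K) = 1032 is not divisible by 271; 271 is unramified.
Legendre symbol by Euler's criterion: (258/271) ≡ 258^135 ≡ 1 (mod 271), i.e. (258/271) = 1.
d is a quadratic residue mod p, hence 271 splits in O_K.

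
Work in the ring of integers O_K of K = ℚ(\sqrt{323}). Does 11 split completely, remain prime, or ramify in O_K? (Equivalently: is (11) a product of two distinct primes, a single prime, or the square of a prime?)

Since 323 ≢ 1 mod 4, the ring of integers is ℤ[√323] with discriminant 4·323 = 1292.
11 ∤ 1292, so 11 is unramified.
(323/11) = 4^5 mod 11 = 1, giving Legendre symbol 1.
Legendre symbol 1 ⇒ 11 is split.

splits completely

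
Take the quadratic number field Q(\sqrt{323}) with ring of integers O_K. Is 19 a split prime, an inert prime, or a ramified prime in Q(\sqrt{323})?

323 mod 4 = 3, hence disc K = 4·323 = 1292 and O_K = ℤ[√323].
Ramification test: 19 | 1292. The prime 19 ramifies in K.

ramified — (19) = 𝔭²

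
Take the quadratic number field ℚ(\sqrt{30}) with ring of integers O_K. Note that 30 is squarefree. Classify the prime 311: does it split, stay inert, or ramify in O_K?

311 splits in O_K

d = 30 ≡ 2 (mod 4), so O_K = ℤ[√30] and disc(K) = 4d = 120.
disc(K) = 120 is not divisible by 311; 311 is unramified.
(30/311) = 30^155 mod 311 = 1, giving Legendre symbol 1.
(30/311) = 1, so 311 splits.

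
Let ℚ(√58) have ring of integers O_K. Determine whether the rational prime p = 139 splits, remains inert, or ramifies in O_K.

d = 58 ≡ 2 (mod 4), so O_K = ℤ[√58] and disc(K) = 4d = 232.
disc(K) = 232 is not divisible by 139; 139 is unramified.
(58/139) = 58^69 mod 139 = 138, giving Legendre symbol -1.
(58/139) = -1, so 139 is inert.

139 remains inert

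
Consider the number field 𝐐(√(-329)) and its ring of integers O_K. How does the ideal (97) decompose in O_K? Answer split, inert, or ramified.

97 remains inert

Since -329 ≢ 1 mod 4, the ring of integers is ℤ[√-329] with discriminant 4·(-329) = -1316.
97 ∤ -1316, so 97 is unramified.
Compute (-329/97) via Euler: 59^((97-1)/2) mod 97 = 96, so (-329/97) = -1.
d is a non-residue mod p, hence 97 remains inert in O_K.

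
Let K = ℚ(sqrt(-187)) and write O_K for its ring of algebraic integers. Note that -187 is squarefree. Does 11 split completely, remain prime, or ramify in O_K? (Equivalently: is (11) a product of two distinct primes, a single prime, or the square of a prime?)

11 is ramified

Since -187 ≡ 1 mod 4, the ring of integers is ℤ[(1+√-187)/2] with discriminant -187.
disc(K) = -187 = 11·(-17), so p = 11 is ramified.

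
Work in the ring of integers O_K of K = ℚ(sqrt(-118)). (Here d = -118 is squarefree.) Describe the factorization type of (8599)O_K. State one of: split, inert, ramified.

p is inert

-118 mod 4 = 2, hence disc K = 4·(-118) = -472 and O_K = ℤ[√-118].
Since gcd(8599, -472) = 1 the prime 8599 does not ramify.
(-118/8599) = 8481^4299 mod 8599 = 8598, giving Legendre symbol -1.
(-118/8599) = -1, so 8599 is inert.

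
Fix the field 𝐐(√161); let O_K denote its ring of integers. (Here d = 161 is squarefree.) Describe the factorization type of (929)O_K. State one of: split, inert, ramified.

Since 161 ≡ 1 mod 4, the ring of integers is ℤ[(1+√161)/2] with discriminant 161.
Since gcd(929, 161) = 1 the prime 929 does not ramify.
Legendre symbol by Euler's criterion: (161/929) ≡ 161^464 ≡ 928 (mod 929), i.e. (161/929) = -1.
Legendre symbol -1 ⇒ 929 is inert.

inert — (929) stays prime in O_K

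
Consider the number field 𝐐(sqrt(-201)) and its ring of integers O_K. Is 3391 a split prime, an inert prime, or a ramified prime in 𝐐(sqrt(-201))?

Since -201 ≢ 1 mod 4, the ring of integers is ℤ[√-201] with discriminant 4·(-201) = -804.
disc(K) = -804 is not divisible by 3391; 3391 is unramified.
Legendre symbol by Euler's criterion: (-201/3391) ≡ (-201)^1695 ≡ 1 (mod 3391), i.e. (-201/3391) = 1.
(-201/3391) = 1, so 3391 splits.

split — (3391) = 𝔭₁𝔭₂ with 𝔭₁ ≠ 𝔭₂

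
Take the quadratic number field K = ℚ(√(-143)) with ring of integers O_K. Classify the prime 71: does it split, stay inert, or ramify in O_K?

Since -143 ≡ 1 mod 4, the ring of integers is ℤ[(1+√-143)/2] with discriminant -143.
71 ∤ -143, so 71 is unramified.
Legendre symbol by Euler's criterion: (-143/71) ≡ (-143)^35 ≡ 70 (mod 71), i.e. (-143/71) = -1.
(-143/71) = -1, so 71 is inert.

inert — (71) stays prime in O_K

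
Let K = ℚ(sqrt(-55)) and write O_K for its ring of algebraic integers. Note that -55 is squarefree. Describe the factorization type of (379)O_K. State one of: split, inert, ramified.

d = -55 ≡ 1 (mod 4), so O_K = ℤ[(1+√-55)/2] and disc(K) = d = -55.
disc(K) = -55 is not divisible by 379; 379 is unramified.
Legendre symbol by Euler's criterion: (-55/379) ≡ (-55)^189 ≡ 1 (mod 379), i.e. (-55/379) = 1.
Legendre symbol 1 ⇒ 379 is split.

379 splits in O_K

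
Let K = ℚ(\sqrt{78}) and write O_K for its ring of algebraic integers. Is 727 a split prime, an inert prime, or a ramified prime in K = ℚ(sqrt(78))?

727 remains inert

78 mod 4 = 2, hence disc K = 4·78 = 312 and O_K = ℤ[√78].
Since gcd(727, 312) = 1 the prime 727 does not ramify.
Compute (78/727) via Euler: 78^((727-1)/2) mod 727 = 726, so (78/727) = -1.
Legendre symbol -1 ⇒ 727 is inert.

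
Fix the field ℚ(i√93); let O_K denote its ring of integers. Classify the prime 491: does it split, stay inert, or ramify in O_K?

p is inert

-93 mod 4 = 3, hence disc K = 4·(-93) = -372 and O_K = ℤ[√-93].
disc(K) = -372 is not divisible by 491; 491 is unramified.
Compute (-93/491) via Euler: 398^((491-1)/2) mod 491 = 490, so (-93/491) = -1.
(-93/491) = -1, so 491 is inert.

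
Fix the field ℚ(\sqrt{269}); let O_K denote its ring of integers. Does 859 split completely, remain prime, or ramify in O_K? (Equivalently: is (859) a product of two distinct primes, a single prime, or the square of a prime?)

Since 269 ≡ 1 mod 4, the ring of integers is ℤ[(1+√269)/2] with discriminant 269.
Since gcd(859, 269) = 1 the prime 859 does not ramify.
Compute (269/859) via Euler: 269^((859-1)/2) mod 859 = 1, so (269/859) = 1.
(269/859) = 1, so 859 splits.

859 splits in O_K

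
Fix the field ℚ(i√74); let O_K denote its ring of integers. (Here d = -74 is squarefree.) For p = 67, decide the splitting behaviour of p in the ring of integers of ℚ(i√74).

splits completely

d = -74 ≡ 2 (mod 4), so O_K = ℤ[√-74] and disc(K) = 4d = -296.
67 ∤ -296, so 67 is unramified.
Euler's criterion: (-74)^33 mod 67 = 1. Thus (-74|67) = 1.
(-74/67) = 1, so 67 splits.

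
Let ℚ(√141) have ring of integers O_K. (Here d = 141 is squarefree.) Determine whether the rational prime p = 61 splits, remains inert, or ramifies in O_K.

d = 141 ≡ 1 (mod 4), so O_K = ℤ[(1+√141)/2] and disc(K) = d = 141.
61 ∤ 141, so 61 is unramified.
Legendre symbol by Euler's criterion: (141/61) ≡ 141^30 ≡ 1 (mod 61), i.e. (141/61) = 1.
(141/61) = 1, so 61 splits.

splits completely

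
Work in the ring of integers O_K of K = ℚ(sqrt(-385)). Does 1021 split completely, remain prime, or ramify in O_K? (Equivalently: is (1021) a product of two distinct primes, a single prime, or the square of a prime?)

remains prime (inert)

d = -385 ≡ 3 (mod 4), so O_K = ℤ[√-385] and disc(K) = 4d = -1540.
disc(K) = -1540 is not divisible by 1021; 1021 is unramified.
Legendre symbol by Euler's criterion: (-385/1021) ≡ (-385)^510 ≡ 1020 (mod 1021), i.e. (-385/1021) = -1.
Legendre symbol -1 ⇒ 1021 is inert.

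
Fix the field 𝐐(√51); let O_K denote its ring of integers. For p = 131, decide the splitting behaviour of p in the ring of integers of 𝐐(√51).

inert — (131) stays prime in O_K

51 mod 4 = 3, hence disc K = 4·51 = 204 and O_K = ℤ[√51].
disc(K) = 204 is not divisible by 131; 131 is unramified.
Legendre symbol by Euler's criterion: (51/131) ≡ 51^65 ≡ 130 (mod 131), i.e. (51/131) = -1.
Legendre symbol -1 ⇒ 131 is inert.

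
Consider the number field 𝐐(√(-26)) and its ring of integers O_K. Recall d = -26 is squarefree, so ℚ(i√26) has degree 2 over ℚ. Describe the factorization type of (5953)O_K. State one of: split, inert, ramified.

split

Since -26 ≢ 1 mod 4, the ring of integers is ℤ[√-26] with discriminant 4·(-26) = -104.
5953 ∤ -104, so 5953 is unramified.
Compute (-26/5953) via Euler: 5927^((5953-1)/2) mod 5953 = 1, so (-26/5953) = 1.
(-26/5953) = 1, so 5953 splits.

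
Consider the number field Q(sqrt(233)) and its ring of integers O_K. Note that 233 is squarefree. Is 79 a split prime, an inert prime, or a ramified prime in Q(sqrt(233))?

p is inert

d = 233 ≡ 1 (mod 4), so O_K = ℤ[(1+√233)/2] and disc(K) = d = 233.
79 ∤ 233, so 79 is unramified.
(233/79) = 75^39 mod 79 = 78, giving Legendre symbol -1.
Legendre symbol -1 ⇒ 79 is inert.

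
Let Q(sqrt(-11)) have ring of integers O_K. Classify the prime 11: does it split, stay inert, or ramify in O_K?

-11 mod 4 = 1, hence disc K = -11 and O_K = ℤ[(1+√-11)/2].
Ramification test: 11 | -11. The prime 11 ramifies in K.

ramifies in O_K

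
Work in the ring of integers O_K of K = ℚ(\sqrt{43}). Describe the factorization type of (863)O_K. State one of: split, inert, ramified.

d = 43 ≡ 3 (mod 4), so O_K = ℤ[√43] and disc(K) = 4d = 172.
disc(K) = 172 is not divisible by 863; 863 is unramified.
(43/863) = 43^431 mod 863 = 1, giving Legendre symbol 1.
d is a quadratic residue mod p, hence 863 splits in O_K.

split — (863) = 𝔭₁𝔭₂ with 𝔭₁ ≠ 𝔭₂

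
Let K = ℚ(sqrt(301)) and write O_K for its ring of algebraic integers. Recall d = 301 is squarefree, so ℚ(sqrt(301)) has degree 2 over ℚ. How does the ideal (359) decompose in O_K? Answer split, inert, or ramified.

split

301 mod 4 = 1, hence disc K = 301 and O_K = ℤ[(1+√301)/2].
disc(K) = 301 is not divisible by 359; 359 is unramified.
Legendre symbol by Euler's criterion: (301/359) ≡ 301^179 ≡ 1 (mod 359), i.e. (301/359) = 1.
d is a quadratic residue mod p, hence 359 splits in O_K.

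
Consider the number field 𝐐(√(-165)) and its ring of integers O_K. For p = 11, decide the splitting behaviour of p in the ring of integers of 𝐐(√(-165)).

ramifies in O_K

Since -165 ≢ 1 mod 4, the ring of integers is ℤ[√-165] with discriminant 4·(-165) = -660.
disc(K) = -660 = 11·(-60), so p = 11 is ramified.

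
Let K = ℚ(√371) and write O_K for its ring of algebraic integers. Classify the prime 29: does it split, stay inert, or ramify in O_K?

29 splits in O_K

d = 371 ≡ 3 (mod 4), so O_K = ℤ[√371] and disc(K) = 4d = 1484.
Since gcd(29, 1484) = 1 the prime 29 does not ramify.
Legendre symbol by Euler's criterion: (371/29) ≡ 371^14 ≡ 1 (mod 29), i.e. (371/29) = 1.
Legendre symbol 1 ⇒ 29 is split.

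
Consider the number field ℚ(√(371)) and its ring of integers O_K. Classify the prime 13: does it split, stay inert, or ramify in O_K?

Since 371 ≢ 1 mod 4, the ring of integers is ℤ[√371] with discriminant 4·371 = 1484.
Since gcd(13, 1484) = 1 the prime 13 does not ramify.
Legendre symbol by Euler's criterion: (371/13) ≡ 371^6 ≡ 12 (mod 13), i.e. (371/13) = -1.
(371/13) = -1, so 13 is inert.

remains prime (inert)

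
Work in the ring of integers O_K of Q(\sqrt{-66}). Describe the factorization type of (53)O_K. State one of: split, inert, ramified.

53 splits in O_K

Since -66 ≢ 1 mod 4, the ring of integers is ℤ[√-66] with discriminant 4·(-66) = -264.
Since gcd(53, -264) = 1 the prime 53 does not ramify.
Legendre symbol by Euler's criterion: (-66/53) ≡ (-66)^26 ≡ 1 (mod 53), i.e. (-66/53) = 1.
d is a quadratic residue mod p, hence 53 splits in O_K.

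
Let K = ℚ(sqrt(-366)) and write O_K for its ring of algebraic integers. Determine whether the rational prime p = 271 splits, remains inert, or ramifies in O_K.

p splits

Since -366 ≢ 1 mod 4, the ring of integers is ℤ[√-366] with discriminant 4·(-366) = -1464.
271 ∤ -1464, so 271 is unramified.
Euler's criterion: (-366)^135 mod 271 = 1. Thus (-366|271) = 1.
Legendre symbol 1 ⇒ 271 is split.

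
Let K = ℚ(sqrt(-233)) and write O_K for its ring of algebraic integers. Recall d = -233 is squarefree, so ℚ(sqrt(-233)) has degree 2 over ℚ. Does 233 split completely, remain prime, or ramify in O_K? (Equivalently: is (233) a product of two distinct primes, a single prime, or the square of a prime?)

d = -233 ≡ 3 (mod 4), so O_K = ℤ[√-233] and disc(K) = 4d = -932.
233 divides disc(K) = -932, so 233 ramifies.

233 is ramified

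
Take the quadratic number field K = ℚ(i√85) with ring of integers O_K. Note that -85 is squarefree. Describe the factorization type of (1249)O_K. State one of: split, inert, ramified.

split — (1249) = 𝔭₁𝔭₂ with 𝔭₁ ≠ 𝔭₂

-85 mod 4 = 3, hence disc K = 4·(-85) = -340 and O_K = ℤ[√-85].
Since gcd(1249, -340) = 1 the prime 1249 does not ramify.
Euler's criterion: (-85)^624 mod 1249 = 1. Thus (-85|1249) = 1.
(-85/1249) = 1, so 1249 splits.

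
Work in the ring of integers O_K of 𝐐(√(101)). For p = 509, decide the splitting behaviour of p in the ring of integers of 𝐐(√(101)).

p splits

Since 101 ≡ 1 mod 4, the ring of integers is ℤ[(1+√101)/2] with discriminant 101.
509 ∤ 101, so 509 is unramified.
Compute (101/509) via Euler: 101^((509-1)/2) mod 509 = 1, so (101/509) = 1.
Legendre symbol 1 ⇒ 509 is split.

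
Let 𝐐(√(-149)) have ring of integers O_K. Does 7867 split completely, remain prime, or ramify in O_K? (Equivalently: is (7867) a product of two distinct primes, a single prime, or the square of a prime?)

d = -149 ≡ 3 (mod 4), so O_K = ℤ[√-149] and disc(K) = 4d = -596.
Since gcd(7867, -596) = 1 the prime 7867 does not ramify.
Legendre symbol by Euler's criterion: (-149/7867) ≡ (-149)^3933 ≡ 7866 (mod 7867), i.e. (-149/7867) = -1.
(-149/7867) = -1, so 7867 is inert.

7867 remains inert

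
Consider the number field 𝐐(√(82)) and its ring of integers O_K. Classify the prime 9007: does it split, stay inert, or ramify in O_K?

Since 82 ≢ 1 mod 4, the ring of integers is ℤ[√82] with discriminant 4·82 = 328.
Since gcd(9007, 328) = 1 the prime 9007 does not ramify.
(82/9007) = 82^4503 mod 9007 = 9006, giving Legendre symbol -1.
d is a non-residue mod p, hence 9007 remains inert in O_K.

p is inert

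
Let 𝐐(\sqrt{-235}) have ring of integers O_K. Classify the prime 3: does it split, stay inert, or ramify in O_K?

remains prime (inert)

Since -235 ≡ 1 mod 4, the ring of integers is ℤ[(1+√-235)/2] with discriminant -235.
Since gcd(3, -235) = 1 the prime 3 does not ramify.
Compute (-235/3) via Euler: 2^((3-1)/2) mod 3 = 2, so (-235/3) = -1.
d is a non-residue mod p, hence 3 remains inert in O_K.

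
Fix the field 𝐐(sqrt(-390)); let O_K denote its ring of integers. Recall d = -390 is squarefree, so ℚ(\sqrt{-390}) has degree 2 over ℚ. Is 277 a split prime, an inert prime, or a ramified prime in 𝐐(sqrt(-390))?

Since -390 ≢ 1 mod 4, the ring of integers is ℤ[√-390] with discriminant 4·(-390) = -1560.
Since gcd(277, -1560) = 1 the prime 277 does not ramify.
Legendre symbol by Euler's criterion: (-390/277) ≡ (-390)^138 ≡ 1 (mod 277), i.e. (-390/277) = 1.
Legendre symbol 1 ⇒ 277 is split.

split — (277) = 𝔭₁𝔭₂ with 𝔭₁ ≠ 𝔭₂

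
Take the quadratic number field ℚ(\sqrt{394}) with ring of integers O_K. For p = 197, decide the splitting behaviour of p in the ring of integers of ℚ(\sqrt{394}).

p ramifies

Since 394 ≢ 1 mod 4, the ring of integers is ℤ[√394] with discriminant 4·394 = 1576.
197 divides disc(K) = 1576, so 197 ramifies.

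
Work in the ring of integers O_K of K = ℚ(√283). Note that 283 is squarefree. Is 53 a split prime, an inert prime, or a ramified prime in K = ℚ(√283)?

d = 283 ≡ 3 (mod 4), so O_K = ℤ[√283] and disc(K) = 4d = 1132.
Since gcd(53, 1132) = 1 the prime 53 does not ramify.
Euler's criterion: 283^26 mod 53 = 52. Thus (283|53) = -1.
(283/53) = -1, so 53 is inert.

53 remains inert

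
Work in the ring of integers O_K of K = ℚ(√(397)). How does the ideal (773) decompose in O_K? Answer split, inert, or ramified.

inert — (773) stays prime in O_K

397 mod 4 = 1, hence disc K = 397 and O_K = ℤ[(1+√397)/2].
773 ∤ 397, so 773 is unramified.
(397/773) = 397^386 mod 773 = 772, giving Legendre symbol -1.
(397/773) = -1, so 773 is inert.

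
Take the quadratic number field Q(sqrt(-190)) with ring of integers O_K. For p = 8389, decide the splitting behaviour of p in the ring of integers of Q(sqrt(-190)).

8389 splits in O_K

d = -190 ≡ 2 (mod 4), so O_K = ℤ[√-190] and disc(K) = 4d = -760.
8389 ∤ -760, so 8389 is unramified.
(-190/8389) = 8199^4194 mod 8389 = 1, giving Legendre symbol 1.
Legendre symbol 1 ⇒ 8389 is split.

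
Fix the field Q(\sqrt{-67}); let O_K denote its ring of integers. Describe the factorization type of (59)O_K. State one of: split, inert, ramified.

-67 mod 4 = 1, hence disc K = -67 and O_K = ℤ[(1+√-67)/2].
Since gcd(59, -67) = 1 the prime 59 does not ramify.
(-67/59) = 51^29 mod 59 = 1, giving Legendre symbol 1.
(-67/59) = 1, so 59 splits.

split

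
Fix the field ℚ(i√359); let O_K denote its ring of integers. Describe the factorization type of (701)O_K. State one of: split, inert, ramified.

-359 mod 4 = 1, hence disc K = -359 and O_K = ℤ[(1+√-359)/2].
701 ∤ -359, so 701 is unramified.
Compute (-359/701) via Euler: 342^((701-1)/2) mod 701 = 700, so (-359/701) = -1.
d is a non-residue mod p, hence 701 remains inert in O_K.

inert — (701) stays prime in O_K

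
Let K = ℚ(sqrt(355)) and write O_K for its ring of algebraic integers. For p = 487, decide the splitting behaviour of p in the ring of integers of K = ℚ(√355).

355 mod 4 = 3, hence disc K = 4·355 = 1420 and O_K = ℤ[√355].
487 ∤ 1420, so 487 is unramified.
(355/487) = 355^243 mod 487 = 486, giving Legendre symbol -1.
d is a non-residue mod p, hence 487 remains inert in O_K.

487 remains inert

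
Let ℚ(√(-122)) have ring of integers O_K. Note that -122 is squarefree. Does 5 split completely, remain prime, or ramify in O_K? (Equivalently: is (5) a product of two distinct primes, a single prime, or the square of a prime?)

-122 mod 4 = 2, hence disc K = 4·(-122) = -488 and O_K = ℤ[√-122].
5 ∤ -488, so 5 is unramified.
Compute (-122/5) via Euler: 3^((5-1)/2) mod 5 = 4, so (-122/5) = -1.
d is a non-residue mod p, hence 5 remains inert in O_K.

inert — (5) stays prime in O_K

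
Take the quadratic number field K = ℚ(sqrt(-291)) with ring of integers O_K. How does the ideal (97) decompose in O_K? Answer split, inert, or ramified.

Since -291 ≡ 1 mod 4, the ring of integers is ℤ[(1+√-291)/2] with discriminant -291.
97 divides disc(K) = -291, so 97 ramifies.

p ramifies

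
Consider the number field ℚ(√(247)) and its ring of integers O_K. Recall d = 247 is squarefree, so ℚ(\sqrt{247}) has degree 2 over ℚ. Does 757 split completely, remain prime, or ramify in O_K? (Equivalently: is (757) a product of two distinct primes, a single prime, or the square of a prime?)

p splits

247 mod 4 = 3, hence disc K = 4·247 = 988 and O_K = ℤ[√247].
757 ∤ 988, so 757 is unramified.
(247/757) = 247^378 mod 757 = 1, giving Legendre symbol 1.
d is a quadratic residue mod p, hence 757 splits in O_K.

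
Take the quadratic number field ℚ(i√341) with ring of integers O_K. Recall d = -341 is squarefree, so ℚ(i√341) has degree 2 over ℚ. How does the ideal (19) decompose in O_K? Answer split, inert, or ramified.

split

d = -341 ≡ 3 (mod 4), so O_K = ℤ[√-341] and disc(K) = 4d = -1364.
Since gcd(19, -1364) = 1 the prime 19 does not ramify.
Compute (-341/19) via Euler: 1^((19-1)/2) mod 19 = 1, so (-341/19) = 1.
d is a quadratic residue mod p, hence 19 splits in O_K.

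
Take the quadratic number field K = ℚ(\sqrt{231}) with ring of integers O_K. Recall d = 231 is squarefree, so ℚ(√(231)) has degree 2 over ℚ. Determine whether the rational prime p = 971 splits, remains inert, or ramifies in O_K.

971 remains inert

231 mod 4 = 3, hence disc K = 4·231 = 924 and O_K = ℤ[√231].
971 ∤ 924, so 971 is unramified.
Euler's criterion: 231^485 mod 971 = 970. Thus (231|971) = -1.
Legendre symbol -1 ⇒ 971 is inert.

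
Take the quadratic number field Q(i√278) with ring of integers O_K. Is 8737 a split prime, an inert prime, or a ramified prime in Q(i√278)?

p is inert

d = -278 ≡ 2 (mod 4), so O_K = ℤ[√-278] and disc(K) = 4d = -1112.
8737 ∤ -1112, so 8737 is unramified.
Legendre symbol by Euler's criterion: (-278/8737) ≡ (-278)^4368 ≡ 8736 (mod 8737), i.e. (-278/8737) = -1.
d is a non-residue mod p, hence 8737 remains inert in O_K.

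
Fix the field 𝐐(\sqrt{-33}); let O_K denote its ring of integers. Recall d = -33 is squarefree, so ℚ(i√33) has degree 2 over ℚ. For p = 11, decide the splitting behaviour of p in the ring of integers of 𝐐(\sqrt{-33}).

d = -33 ≡ 3 (mod 4), so O_K = ℤ[√-33] and disc(K) = 4d = -132.
11 divides disc(K) = -132, so 11 ramifies.

ramified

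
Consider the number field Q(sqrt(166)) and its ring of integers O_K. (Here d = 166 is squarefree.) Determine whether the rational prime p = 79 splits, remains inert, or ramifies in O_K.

Since 166 ≢ 1 mod 4, the ring of integers is ℤ[√166] with discriminant 4·166 = 664.
Since gcd(79, 664) = 1 the prime 79 does not ramify.
Compute (166/79) via Euler: 8^((79-1)/2) mod 79 = 1, so (166/79) = 1.
Legendre symbol 1 ⇒ 79 is split.

splits completely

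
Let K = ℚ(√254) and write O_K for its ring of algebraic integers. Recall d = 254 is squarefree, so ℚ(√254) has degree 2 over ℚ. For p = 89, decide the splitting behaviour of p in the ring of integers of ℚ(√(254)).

Since 254 ≢ 1 mod 4, the ring of integers is ℤ[√254] with discriminant 4·254 = 1016.
89 ∤ 1016, so 89 is unramified.
(254/89) = 76^44 mod 89 = 88, giving Legendre symbol -1.
(254/89) = -1, so 89 is inert.

89 remains inert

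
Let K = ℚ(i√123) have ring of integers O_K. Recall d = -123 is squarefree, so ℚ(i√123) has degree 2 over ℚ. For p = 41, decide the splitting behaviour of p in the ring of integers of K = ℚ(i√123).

-123 mod 4 = 1, hence disc K = -123 and O_K = ℤ[(1+√-123)/2].
Ramification test: 41 | -123. The prime 41 ramifies in K.

41 is ramified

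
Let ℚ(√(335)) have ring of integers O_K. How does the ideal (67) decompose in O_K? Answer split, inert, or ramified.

335 mod 4 = 3, hence disc K = 4·335 = 1340 and O_K = ℤ[√335].
67 divides disc(K) = 1340, so 67 ramifies.

ramified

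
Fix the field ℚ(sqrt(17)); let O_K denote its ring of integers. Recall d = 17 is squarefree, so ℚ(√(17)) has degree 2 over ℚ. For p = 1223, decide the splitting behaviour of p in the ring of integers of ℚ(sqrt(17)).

Since 17 ≡ 1 mod 4, the ring of integers is ℤ[(1+√17)/2] with discriminant 17.
1223 ∤ 17, so 1223 is unramified.
Legendre symbol by Euler's criterion: (17/1223) ≡ 17^611 ≡ 1 (mod 1223), i.e. (17/1223) = 1.
d is a quadratic residue mod p, hence 1223 splits in O_K.

splits completely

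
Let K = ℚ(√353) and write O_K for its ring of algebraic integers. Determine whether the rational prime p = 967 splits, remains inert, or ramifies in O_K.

Since 353 ≡ 1 mod 4, the ring of integers is ℤ[(1+√353)/2] with discriminant 353.
Since gcd(967, 353) = 1 the prime 967 does not ramify.
(353/967) = 353^483 mod 967 = 1, giving Legendre symbol 1.
(353/967) = 1, so 967 splits.

split — (967) = 𝔭₁𝔭₂ with 𝔭₁ ≠ 𝔭₂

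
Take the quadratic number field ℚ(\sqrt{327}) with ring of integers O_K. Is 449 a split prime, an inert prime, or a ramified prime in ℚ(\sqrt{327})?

split — (449) = 𝔭₁𝔭₂ with 𝔭₁ ≠ 𝔭₂

d = 327 ≡ 3 (mod 4), so O_K = ℤ[√327] and disc(K) = 4d = 1308.
disc(K) = 1308 is not divisible by 449; 449 is unramified.
Compute (327/449) via Euler: 327^((449-1)/2) mod 449 = 1, so (327/449) = 1.
Legendre symbol 1 ⇒ 449 is split.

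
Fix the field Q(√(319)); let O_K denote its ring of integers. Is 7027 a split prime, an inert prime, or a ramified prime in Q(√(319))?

319 mod 4 = 3, hence disc K = 4·319 = 1276 and O_K = ℤ[√319].
7027 ∤ 1276, so 7027 is unramified.
(319/7027) = 319^3513 mod 7027 = 7026, giving Legendre symbol -1.
d is a non-residue mod p, hence 7027 remains inert in O_K.

7027 remains inert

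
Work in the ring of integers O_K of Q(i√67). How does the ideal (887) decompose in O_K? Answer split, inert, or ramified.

split — (887) = 𝔭₁𝔭₂ with 𝔭₁ ≠ 𝔭₂

d = -67 ≡ 1 (mod 4), so O_K = ℤ[(1+√-67)/2] and disc(K) = d = -67.
Since gcd(887, -67) = 1 the prime 887 does not ramify.
Compute (-67/887) via Euler: 820^((887-1)/2) mod 887 = 1, so (-67/887) = 1.
Legendre symbol 1 ⇒ 887 is split.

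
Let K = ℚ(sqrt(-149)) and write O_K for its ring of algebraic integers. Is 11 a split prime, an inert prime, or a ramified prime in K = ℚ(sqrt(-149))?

Since -149 ≢ 1 mod 4, the ring of integers is ℤ[√-149] with discriminant 4·(-149) = -596.
Since gcd(11, -596) = 1 the prime 11 does not ramify.
Compute (-149/11) via Euler: 5^((11-1)/2) mod 11 = 1, so (-149/11) = 1.
Legendre symbol 1 ⇒ 11 is split.

11 splits in O_K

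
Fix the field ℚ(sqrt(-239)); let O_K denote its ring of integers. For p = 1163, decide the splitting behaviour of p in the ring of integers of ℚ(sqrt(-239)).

d = -239 ≡ 1 (mod 4), so O_K = ℤ[(1+√-239)/2] and disc(K) = d = -239.
1163 ∤ -239, so 1163 is unramified.
Compute (-239/1163) via Euler: 924^((1163-1)/2) mod 1163 = 1162, so (-239/1163) = -1.
d is a non-residue mod p, hence 1163 remains inert in O_K.

1163 remains inert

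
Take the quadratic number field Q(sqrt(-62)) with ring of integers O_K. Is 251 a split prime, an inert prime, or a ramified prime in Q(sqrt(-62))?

split — (251) = 𝔭₁𝔭₂ with 𝔭₁ ≠ 𝔭₂

Since -62 ≢ 1 mod 4, the ring of integers is ℤ[√-62] with discriminant 4·(-62) = -248.
disc(K) = -248 is not divisible by 251; 251 is unramified.
Euler's criterion: (-62)^125 mod 251 = 1. Thus (-62|251) = 1.
(-62/251) = 1, so 251 splits.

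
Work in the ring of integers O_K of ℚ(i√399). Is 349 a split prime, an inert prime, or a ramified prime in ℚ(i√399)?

p is inert

Since -399 ≡ 1 mod 4, the ring of integers is ℤ[(1+√-399)/2] with discriminant -399.
349 ∤ -399, so 349 is unramified.
(-399/349) = 299^174 mod 349 = 348, giving Legendre symbol -1.
d is a non-residue mod p, hence 349 remains inert in O_K.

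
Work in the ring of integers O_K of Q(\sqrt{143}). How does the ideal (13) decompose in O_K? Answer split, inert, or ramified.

13 is ramified

143 mod 4 = 3, hence disc K = 4·143 = 572 and O_K = ℤ[√143].
13 divides disc(K) = 572, so 13 ramifies.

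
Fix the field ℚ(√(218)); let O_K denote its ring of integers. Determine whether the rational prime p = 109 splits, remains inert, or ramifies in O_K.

ramifies in O_K

Since 218 ≢ 1 mod 4, the ring of integers is ℤ[√218] with discriminant 4·218 = 872.
Ramification test: 109 | 872. The prime 109 ramifies in K.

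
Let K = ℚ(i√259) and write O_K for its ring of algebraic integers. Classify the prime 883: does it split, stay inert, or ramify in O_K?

-259 mod 4 = 1, hence disc K = -259 and O_K = ℤ[(1+√-259)/2].
disc(K) = -259 is not divisible by 883; 883 is unramified.
Euler's criterion: (-259)^441 mod 883 = 882. Thus (-259|883) = -1.
Legendre symbol -1 ⇒ 883 is inert.

inert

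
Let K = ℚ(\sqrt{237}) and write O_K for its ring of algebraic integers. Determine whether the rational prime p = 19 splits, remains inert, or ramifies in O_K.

Since 237 ≡ 1 mod 4, the ring of integers is ℤ[(1+√237)/2] with discriminant 237.
disc(K) = 237 is not divisible by 19; 19 is unramified.
(237/19) = 9^9 mod 19 = 1, giving Legendre symbol 1.
d is a quadratic residue mod p, hence 19 splits in O_K.

19 splits in O_K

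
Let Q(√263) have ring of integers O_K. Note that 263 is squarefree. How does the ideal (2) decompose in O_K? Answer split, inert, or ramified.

263 mod 4 = 3, hence disc K = 4·263 = 1052 and O_K = ℤ[√263].
2 divides disc(K) = 1052, so 2 ramifies.

p ramifies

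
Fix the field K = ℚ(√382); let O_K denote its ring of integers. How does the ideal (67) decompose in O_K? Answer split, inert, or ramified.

382 mod 4 = 2, hence disc K = 4·382 = 1528 and O_K = ℤ[√382].
67 ∤ 1528, so 67 is unramified.
(382/67) = 47^33 mod 67 = 1, giving Legendre symbol 1.
Legendre symbol 1 ⇒ 67 is split.

p splits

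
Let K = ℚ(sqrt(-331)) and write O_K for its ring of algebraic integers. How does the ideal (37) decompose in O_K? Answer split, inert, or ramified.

d = -331 ≡ 1 (mod 4), so O_K = ℤ[(1+√-331)/2] and disc(K) = d = -331.
Since gcd(37, -331) = 1 the prime 37 does not ramify.
Compute (-331/37) via Euler: 2^((37-1)/2) mod 37 = 36, so (-331/37) = -1.
d is a non-residue mod p, hence 37 remains inert in O_K.

inert — (37) stays prime in O_K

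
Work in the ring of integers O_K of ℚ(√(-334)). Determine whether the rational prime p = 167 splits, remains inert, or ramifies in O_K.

Since -334 ≢ 1 mod 4, the ring of integers is ℤ[√-334] with discriminant 4·(-334) = -1336.
disc(K) = -1336 = 167·(-8), so p = 167 is ramified.

p ramifies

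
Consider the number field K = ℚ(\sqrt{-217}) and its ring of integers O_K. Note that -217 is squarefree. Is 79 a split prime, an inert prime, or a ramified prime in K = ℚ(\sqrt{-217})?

split

Since -217 ≢ 1 mod 4, the ring of integers is ℤ[√-217] with discriminant 4·(-217) = -868.
disc(K) = -868 is not divisible by 79; 79 is unramified.
Compute (-217/79) via Euler: 20^((79-1)/2) mod 79 = 1, so (-217/79) = 1.
Legendre symbol 1 ⇒ 79 is split.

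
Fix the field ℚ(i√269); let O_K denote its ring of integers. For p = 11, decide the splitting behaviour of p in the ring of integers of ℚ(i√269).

-269 mod 4 = 3, hence disc K = 4·(-269) = -1076 and O_K = ℤ[√-269].
11 ∤ -1076, so 11 is unramified.
Compute (-269/11) via Euler: 6^((11-1)/2) mod 11 = 10, so (-269/11) = -1.
(-269/11) = -1, so 11 is inert.

11 remains inert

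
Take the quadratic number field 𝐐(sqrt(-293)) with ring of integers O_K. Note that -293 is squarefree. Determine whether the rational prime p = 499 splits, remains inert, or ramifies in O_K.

inert

-293 mod 4 = 3, hence disc K = 4·(-293) = -1172 and O_K = ℤ[√-293].
499 ∤ -1172, so 499 is unramified.
Euler's criterion: (-293)^249 mod 499 = 498. Thus (-293|499) = -1.
Legendre symbol -1 ⇒ 499 is inert.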